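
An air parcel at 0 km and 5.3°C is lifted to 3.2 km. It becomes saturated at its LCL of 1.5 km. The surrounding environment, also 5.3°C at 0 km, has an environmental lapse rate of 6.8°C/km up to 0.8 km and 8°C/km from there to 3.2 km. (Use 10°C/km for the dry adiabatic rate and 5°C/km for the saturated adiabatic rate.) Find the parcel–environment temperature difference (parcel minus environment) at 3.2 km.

+1.14°C (parcel warmer than environment)

Parcel:
  0 → 1500 m (dry, 10°C/km): ΔT = -10 × 1.5 = -15°C → T = -9.7°C
  1500 → 3200 m (saturated, 5°C/km): ΔT = -5 × 1.7 = -8.5°C → T = -18.2°C
Environment:
  0 → 800 m (environment, lower layer, 6.8°C/km): ΔT = -6.8 × 0.8 = -5.44°C → T = -0.14°C
  800 → 3200 m (environment, upper layer, 8°C/km): ΔT = -8 × 2.4 = -19.2°C → T = -19.34°C
T_parcel − T_env = -18.2 − (-19.34) = +1.14°C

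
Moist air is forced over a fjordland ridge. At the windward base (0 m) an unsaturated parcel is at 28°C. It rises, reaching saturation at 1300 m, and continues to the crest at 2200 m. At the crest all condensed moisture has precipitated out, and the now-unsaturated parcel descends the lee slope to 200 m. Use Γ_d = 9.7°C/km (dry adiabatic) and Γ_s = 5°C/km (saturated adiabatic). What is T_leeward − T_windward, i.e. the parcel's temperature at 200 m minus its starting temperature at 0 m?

+2.29°C

0–1300 m, dry: Δz = 1.3 km ⇒ ΔT = -12.61°C; T = 15.39°C
1300–2200 m, saturated: Δz = 0.9 km ⇒ ΔT = -4.5°C; T = 10.89°C
2200–200 m, dry descent: Δz = 2 km ⇒ ΔT = +19.4°C; T = 30.29°C
Net change vs windward start: 30.29 − 28 = +2.29°C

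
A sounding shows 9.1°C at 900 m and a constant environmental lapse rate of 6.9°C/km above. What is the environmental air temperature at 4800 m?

-17.81°C

900 → 4800 m (environmental, 6.9°C/km): ΔT = -6.9 × 3.9 = -26.91°C → T = -17.81°C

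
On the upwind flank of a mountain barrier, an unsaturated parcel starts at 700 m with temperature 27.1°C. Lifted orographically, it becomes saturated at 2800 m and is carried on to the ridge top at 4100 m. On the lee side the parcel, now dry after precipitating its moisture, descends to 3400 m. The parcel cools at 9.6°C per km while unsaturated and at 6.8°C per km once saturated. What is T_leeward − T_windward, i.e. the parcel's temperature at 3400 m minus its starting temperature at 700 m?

-22.28°C

700–2800 m, dry: Δz = 2.1 km ⇒ ΔT = -20.16°C; T = 6.94°C
2800–4100 m, saturated: Δz = 1.3 km ⇒ ΔT = -8.84°C; T = -1.9°C
4100–3400 m, dry descent: Δz = 0.7 km ⇒ ΔT = +6.72°C; T = 4.82°C
Net change vs windward start: 4.82 − 27.1 = -22.28°C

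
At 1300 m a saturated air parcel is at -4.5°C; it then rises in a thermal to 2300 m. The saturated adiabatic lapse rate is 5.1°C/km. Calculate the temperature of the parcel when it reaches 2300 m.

1300–2300 m, saturated adiabatic: Δz = 1 km ⇒ ΔT = -5.1°C; T = -9.6°C

-9.6°C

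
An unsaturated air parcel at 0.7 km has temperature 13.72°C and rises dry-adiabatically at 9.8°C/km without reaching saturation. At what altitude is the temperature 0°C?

2.1 km

Height above start = (13.72 − 0) / 9.8 = 1.4 km
Altitude = 700 m + 1400 m = 2100 m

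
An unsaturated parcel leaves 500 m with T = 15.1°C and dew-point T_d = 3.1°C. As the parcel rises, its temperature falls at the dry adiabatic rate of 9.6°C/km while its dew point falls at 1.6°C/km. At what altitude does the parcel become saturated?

2000 m

T and T_d converge at 9.6 − 1.6 = 8°C per km
Height above start = (15.1 − 3.1) / 8 = 1.5 km
LCL altitude = 500 m + 1500 m = 2000 m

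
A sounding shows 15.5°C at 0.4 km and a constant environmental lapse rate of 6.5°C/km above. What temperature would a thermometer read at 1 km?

11.6°C

Environmental to 1000 m: -6.5 × 0.6 km = -3.9°C, so T = 11.6°C.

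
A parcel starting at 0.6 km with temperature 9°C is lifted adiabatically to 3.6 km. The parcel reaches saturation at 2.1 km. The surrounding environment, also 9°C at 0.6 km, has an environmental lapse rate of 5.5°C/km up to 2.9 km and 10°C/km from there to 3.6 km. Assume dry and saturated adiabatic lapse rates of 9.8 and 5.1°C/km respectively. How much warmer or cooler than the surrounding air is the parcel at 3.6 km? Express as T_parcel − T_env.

-2.7°C (parcel cooler than environment)

Parcel:
  600–2100 m, dry: Δz = 1.5 km ⇒ ΔT = -14.7°C; T = -5.7°C
  2100–3600 m, saturated: Δz = 1.5 km ⇒ ΔT = -7.65°C; T = -13.35°C
Environment:
  600–2900 m, environment, lower layer: Δz = 2.3 km ⇒ ΔT = -12.65°C; T = -3.65°C
  2900–3600 m, environment, upper layer: Δz = 0.7 km ⇒ ΔT = -7°C; T = -10.65°C
T_parcel − T_env = -13.35 − (-10.65) = -2.7°C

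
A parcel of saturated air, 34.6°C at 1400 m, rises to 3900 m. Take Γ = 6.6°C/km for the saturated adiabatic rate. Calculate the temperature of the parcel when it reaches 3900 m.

Saturated adiabatic to 3900 m: -6.6 × 2.5 km = -16.5°C, so T = 18.1°C.

18.1°C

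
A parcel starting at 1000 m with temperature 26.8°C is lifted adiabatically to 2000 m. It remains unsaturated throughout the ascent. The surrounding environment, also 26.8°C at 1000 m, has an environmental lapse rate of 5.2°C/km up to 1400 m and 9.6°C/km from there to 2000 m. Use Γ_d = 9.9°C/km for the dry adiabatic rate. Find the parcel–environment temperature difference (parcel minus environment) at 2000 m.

-2.06°C (parcel cooler than environment)

Parcel:
  Dry to 2000 m: -9.9 × 1 km = -9.9°C, so T = 16.9°C.
Environment:
  Environment, lower layer to 1400 m: -5.2 × 0.4 km = -2.08°C, so T = 24.72°C.
  Environment, upper layer to 2000 m: -9.6 × 0.6 km = -5.76°C, so T = 18.96°C.
T_parcel − T_env = 16.9 − 18.96 = -2.06°C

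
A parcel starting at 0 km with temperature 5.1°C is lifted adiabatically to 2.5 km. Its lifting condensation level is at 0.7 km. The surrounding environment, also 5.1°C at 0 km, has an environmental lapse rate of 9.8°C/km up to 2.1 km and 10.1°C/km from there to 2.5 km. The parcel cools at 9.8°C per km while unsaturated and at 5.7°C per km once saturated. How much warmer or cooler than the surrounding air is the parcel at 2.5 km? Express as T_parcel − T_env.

Parcel:
  Dry to 700 m: -9.8 × 0.7 km = -6.86°C, so T = -1.76°C.
  Saturated to 2500 m: -5.7 × 1.8 km = -10.26°C, so T = -12.02°C.
Environment:
  Environment, lower layer to 2100 m: -9.8 × 2.1 km = -20.58°C, so T = -15.48°C.
  Environment, upper layer to 2500 m: -10.1 × 0.4 km = -4.04°C, so T = -19.52°C.
T_parcel − T_env = -12.02 − (-19.52) = +7.5°C

+7.5°C (parcel warmer than environment)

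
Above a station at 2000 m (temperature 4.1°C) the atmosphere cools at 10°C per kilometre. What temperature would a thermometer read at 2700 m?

Environmental to 2700 m: -10 × 0.7 km = -7°C, so T = -2.9°C.

-2.9°C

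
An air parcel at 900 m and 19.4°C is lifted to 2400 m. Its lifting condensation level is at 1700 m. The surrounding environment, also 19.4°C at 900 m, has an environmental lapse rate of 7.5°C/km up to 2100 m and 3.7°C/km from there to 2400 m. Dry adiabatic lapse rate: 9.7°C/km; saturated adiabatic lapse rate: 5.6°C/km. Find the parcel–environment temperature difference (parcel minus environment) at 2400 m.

-1.57°C (parcel cooler than environment)

Parcel:
  Dry to 1700 m: -9.7 × 0.8 km = -7.76°C, so T = 11.64°C.
  Saturated to 2400 m: -5.6 × 0.7 km = -3.92°C, so T = 7.72°C.
Environment:
  Environment, lower layer to 2100 m: -7.5 × 1.2 km = -9°C, so T = 10.4°C.
  Environment, upper layer to 2400 m: -3.7 × 0.3 km = -1.11°C, so T = 9.29°C.
T_parcel − T_env = 7.72 − 9.29 = -1.57°C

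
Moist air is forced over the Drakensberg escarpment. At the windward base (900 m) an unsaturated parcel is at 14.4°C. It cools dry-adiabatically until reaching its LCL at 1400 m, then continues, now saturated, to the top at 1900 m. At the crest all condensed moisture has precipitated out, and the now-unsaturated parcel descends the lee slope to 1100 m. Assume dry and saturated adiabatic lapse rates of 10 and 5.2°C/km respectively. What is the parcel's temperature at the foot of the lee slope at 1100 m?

14.8°C

Dry to 1400 m: -10 × 0.5 km = -5°C, so T = 9.4°C.
Saturated to 1900 m: -5.2 × 0.5 km = -2.6°C, so T = 6.8°C.
Dry descent to 1100 m: +10 × 0.8 km = +8°C, so T = 14.8°C.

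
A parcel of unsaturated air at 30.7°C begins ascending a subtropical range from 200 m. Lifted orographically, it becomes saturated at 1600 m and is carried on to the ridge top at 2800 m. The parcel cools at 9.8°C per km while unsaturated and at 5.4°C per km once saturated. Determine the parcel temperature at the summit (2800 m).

10.5°C

From 200 m to 1600 m (dry): cools by 9.8 × 1.4 = 13.72°C, giving 16.98°C.
From 1600 m to 2800 m (saturated): cools by 5.4 × 1.2 = 6.48°C, giving 10.5°C.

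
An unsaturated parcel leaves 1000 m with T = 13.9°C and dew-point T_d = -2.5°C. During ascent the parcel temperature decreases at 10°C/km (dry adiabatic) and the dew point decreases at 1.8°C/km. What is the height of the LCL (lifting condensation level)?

T and T_d converge at 10 − 1.8 = 8.2°C per km
Height above start = (13.9 − (-2.5)) / 8.2 = 2 km
LCL altitude = 1000 m + 2000 m = 3000 m

3000 m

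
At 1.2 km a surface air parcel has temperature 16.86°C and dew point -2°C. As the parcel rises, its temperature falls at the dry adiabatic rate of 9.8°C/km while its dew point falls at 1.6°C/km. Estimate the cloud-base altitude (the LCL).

3.5 km

T and T_d converge at 9.8 − 1.6 = 8.2°C per km
Height above start = (16.86 − (-2)) / 8.2 = 2.3 km
LCL altitude = 1200 m + 2300 m = 3500 m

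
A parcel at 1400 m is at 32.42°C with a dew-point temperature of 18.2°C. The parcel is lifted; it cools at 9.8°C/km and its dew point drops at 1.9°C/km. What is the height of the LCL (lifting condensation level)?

T and T_d converge at 9.8 − 1.9 = 7.9°C per km
Height above start = (32.42 − 18.2) / 7.9 = 1.8 km
LCL altitude = 1400 m + 1800 m = 3200 m

3200 m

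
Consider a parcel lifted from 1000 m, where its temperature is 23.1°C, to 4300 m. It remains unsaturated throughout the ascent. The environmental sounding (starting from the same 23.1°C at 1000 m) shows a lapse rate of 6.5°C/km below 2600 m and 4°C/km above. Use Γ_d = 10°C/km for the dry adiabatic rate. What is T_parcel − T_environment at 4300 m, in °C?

Parcel:
  1000 → 4300 m (dry, 10°C/km): ΔT = -10 × 3.3 = -33°C → T = -9.9°C
Environment:
  1000 → 2600 m (environment, lower layer, 6.5°C/km): ΔT = -6.5 × 1.6 = -10.4°C → T = 12.7°C
  2600 → 4300 m (environment, upper layer, 4°C/km): ΔT = -4 × 1.7 = -6.8°C → T = 5.9°C
T_parcel − T_env = -9.9 − 5.9 = -15.8°C

-15.8°C (parcel cooler than environment)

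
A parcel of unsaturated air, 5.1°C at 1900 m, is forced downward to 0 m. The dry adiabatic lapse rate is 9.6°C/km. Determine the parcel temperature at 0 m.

23.34°C

Dry adiabatic to 0 m: +9.6 × 1.9 km = +18.24°C, so T = 23.34°C.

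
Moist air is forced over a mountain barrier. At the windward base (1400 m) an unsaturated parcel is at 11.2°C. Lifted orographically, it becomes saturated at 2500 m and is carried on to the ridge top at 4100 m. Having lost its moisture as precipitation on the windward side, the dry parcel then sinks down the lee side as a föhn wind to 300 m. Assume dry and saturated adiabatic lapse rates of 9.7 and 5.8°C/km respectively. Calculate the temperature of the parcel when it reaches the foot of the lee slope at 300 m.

1400–2500 m, dry: Δz = 1.1 km ⇒ ΔT = -10.67°C; T = 0.53°C
2500–4100 m, saturated: Δz = 1.6 km ⇒ ΔT = -9.28°C; T = -8.75°C
4100–300 m, dry descent: Δz = 3.8 km ⇒ ΔT = +36.86°C; T = 28.11°C

28.11°C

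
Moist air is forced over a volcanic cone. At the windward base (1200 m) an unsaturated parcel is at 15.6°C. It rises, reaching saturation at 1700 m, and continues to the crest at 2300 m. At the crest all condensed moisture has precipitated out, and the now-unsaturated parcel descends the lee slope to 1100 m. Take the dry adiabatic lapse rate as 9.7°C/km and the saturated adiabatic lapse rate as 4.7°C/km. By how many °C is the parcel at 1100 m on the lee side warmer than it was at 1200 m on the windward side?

+3.97°C

Dry to 1700 m: -9.7 × 0.5 km = -4.85°C, so T = 10.75°C.
Saturated to 2300 m: -4.7 × 0.6 km = -2.82°C, so T = 7.93°C.
Dry descent to 1100 m: +9.7 × 1.2 km = +11.64°C, so T = 19.57°C.
Net change vs windward start: 19.57 − 15.6 = +3.97°C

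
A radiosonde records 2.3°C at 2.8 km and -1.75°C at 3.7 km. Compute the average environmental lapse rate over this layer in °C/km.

4.5°C/km

Γ = −ΔT/Δz = (2.3 − (-1.75)) / (3700 − 2800) m
  = 4.05°C / 0.9 km = 4.5°C/km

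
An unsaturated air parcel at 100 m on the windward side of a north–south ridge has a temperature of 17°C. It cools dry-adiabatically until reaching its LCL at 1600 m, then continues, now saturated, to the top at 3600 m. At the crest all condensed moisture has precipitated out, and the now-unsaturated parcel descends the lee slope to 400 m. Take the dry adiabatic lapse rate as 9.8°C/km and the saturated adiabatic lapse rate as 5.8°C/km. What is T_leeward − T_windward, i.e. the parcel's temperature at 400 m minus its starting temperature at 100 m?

+5.06°C

100–1600 m, dry: Δz = 1.5 km ⇒ ΔT = -14.7°C; T = 2.3°C
1600–3600 m, saturated: Δz = 2 km ⇒ ΔT = -11.6°C; T = -9.3°C
3600–400 m, dry descent: Δz = 3.2 km ⇒ ΔT = +31.36°C; T = 22.06°C
Net change vs windward start: 22.06 − 17 = +5.06°C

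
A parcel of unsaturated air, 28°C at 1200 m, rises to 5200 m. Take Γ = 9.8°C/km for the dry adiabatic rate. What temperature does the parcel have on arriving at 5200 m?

-11.2°C

From 1200 m to 5200 m (dry adiabatic): cools by 9.8 × 4 = 39.2°C, giving -11.2°C.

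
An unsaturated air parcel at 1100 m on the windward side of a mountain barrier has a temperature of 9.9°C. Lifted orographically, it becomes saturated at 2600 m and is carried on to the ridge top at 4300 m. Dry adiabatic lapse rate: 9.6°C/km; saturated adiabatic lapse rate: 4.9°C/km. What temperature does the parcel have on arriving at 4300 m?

1100–2600 m, dry: Δz = 1.5 km ⇒ ΔT = -14.4°C; T = -4.5°C
2600–4300 m, saturated: Δz = 1.7 km ⇒ ΔT = -8.33°C; T = -12.83°C

-12.83°C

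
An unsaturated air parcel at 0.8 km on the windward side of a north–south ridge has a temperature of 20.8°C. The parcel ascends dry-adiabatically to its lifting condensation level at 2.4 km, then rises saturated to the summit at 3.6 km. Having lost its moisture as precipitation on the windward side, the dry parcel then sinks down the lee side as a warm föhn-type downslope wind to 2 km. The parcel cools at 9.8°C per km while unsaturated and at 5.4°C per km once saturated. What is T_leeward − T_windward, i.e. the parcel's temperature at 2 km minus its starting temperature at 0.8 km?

From 800 m to 2400 m (dry): cools by 9.8 × 1.6 = 15.68°C, giving 5.12°C.
From 2400 m to 3600 m (saturated): cools by 5.4 × 1.2 = 6.48°C, giving -1.36°C.
From 3600 m to 2000 m (dry descent): warms by 9.8 × 1.6 = 15.68°C, giving 14.32°C.
Net change vs windward start: 14.32 − 20.8 = -6.48°C

-6.48°C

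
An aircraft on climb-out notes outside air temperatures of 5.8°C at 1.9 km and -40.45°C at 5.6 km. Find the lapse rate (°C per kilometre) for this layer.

12.5°C/km

Γ = −ΔT/Δz = (5.8 − (-40.45)) / (5600 − 1900) m
  = 46.25°C / 3.7 km = 12.5°C/km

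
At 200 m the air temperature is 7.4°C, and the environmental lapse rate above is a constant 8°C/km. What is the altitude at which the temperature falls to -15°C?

Height above start = (7.4 − (-15)) / 8 = 2.8 km
Altitude = 200 m + 2800 m = 3000 m

3000 m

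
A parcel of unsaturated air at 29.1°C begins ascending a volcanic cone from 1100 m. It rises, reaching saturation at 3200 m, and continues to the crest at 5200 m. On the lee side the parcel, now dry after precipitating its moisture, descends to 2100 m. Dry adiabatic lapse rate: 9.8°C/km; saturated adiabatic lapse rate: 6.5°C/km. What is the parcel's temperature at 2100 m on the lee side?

1100 → 3200 m (dry, 9.8°C/km): ΔT = -9.8 × 2.1 = -20.58°C → T = 8.52°C
3200 → 5200 m (saturated, 6.5°C/km): ΔT = -6.5 × 2 = -13°C → T = -4.48°C
5200 → 2100 m (dry descent, 9.8°C/km): ΔT = +9.8 × 3.1 = +30.38°C → T = 25.9°C

25.9°C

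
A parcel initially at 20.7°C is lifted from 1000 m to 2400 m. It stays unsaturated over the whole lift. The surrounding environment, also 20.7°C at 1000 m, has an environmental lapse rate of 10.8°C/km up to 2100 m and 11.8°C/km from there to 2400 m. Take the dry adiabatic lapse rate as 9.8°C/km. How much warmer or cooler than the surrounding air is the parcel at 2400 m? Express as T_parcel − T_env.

Parcel:
  1000 → 2400 m (dry, 9.8°C/km): ΔT = -9.8 × 1.4 = -13.72°C → T = 6.98°C
Environment:
  1000 → 2100 m (environment, lower layer, 10.8°C/km): ΔT = -10.8 × 1.1 = -11.88°C → T = 8.82°C
  2100 → 2400 m (environment, upper layer, 11.8°C/km): ΔT = -11.8 × 0.3 = -3.54°C → T = 5.28°C
T_parcel − T_env = 6.98 − 5.28 = +1.7°C

+1.7°C (parcel warmer than environment)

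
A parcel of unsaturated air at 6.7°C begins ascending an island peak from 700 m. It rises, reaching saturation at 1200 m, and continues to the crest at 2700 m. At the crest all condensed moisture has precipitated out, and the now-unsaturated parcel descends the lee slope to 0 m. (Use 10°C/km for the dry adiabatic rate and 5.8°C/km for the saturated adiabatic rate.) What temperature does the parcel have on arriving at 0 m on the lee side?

From 700 m to 1200 m (dry): cools by 10 × 0.5 = 5°C, giving 1.7°C.
From 1200 m to 2700 m (saturated): cools by 5.8 × 1.5 = 8.7°C, giving -7°C.
From 2700 m to 0 m (dry descent): warms by 10 × 2.7 = 27°C, giving 20°C.

20°C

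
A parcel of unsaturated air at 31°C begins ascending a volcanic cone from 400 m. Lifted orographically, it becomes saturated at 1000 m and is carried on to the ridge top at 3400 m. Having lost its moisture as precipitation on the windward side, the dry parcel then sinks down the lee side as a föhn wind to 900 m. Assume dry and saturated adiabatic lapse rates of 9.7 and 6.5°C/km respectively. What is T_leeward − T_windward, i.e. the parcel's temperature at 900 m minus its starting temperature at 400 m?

From 400 m to 1000 m (dry): cools by 9.7 × 0.6 = 5.82°C, giving 25.18°C.
From 1000 m to 3400 m (saturated): cools by 6.5 × 2.4 = 15.6°C, giving 9.58°C.
From 3400 m to 900 m (dry descent): warms by 9.7 × 2.5 = 24.25°C, giving 33.83°C.
Net change vs windward start: 33.83 − 31 = +2.83°C

+2.83°C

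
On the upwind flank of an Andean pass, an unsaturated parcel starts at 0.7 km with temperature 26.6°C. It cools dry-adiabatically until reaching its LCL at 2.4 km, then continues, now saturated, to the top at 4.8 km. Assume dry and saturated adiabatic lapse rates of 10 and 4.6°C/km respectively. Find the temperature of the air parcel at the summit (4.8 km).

Dry to 2400 m: -10 × 1.7 km = -17°C, so T = 9.6°C.
Saturated to 4800 m: -4.6 × 2.4 km = -11.04°C, so T = -1.44°C.

-1.44°C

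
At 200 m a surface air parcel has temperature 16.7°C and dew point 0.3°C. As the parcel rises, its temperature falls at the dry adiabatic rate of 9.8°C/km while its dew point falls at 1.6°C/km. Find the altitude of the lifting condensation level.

T and T_d converge at 9.8 − 1.6 = 8.2°C per km
Height above start = (16.7 − 0.3) / 8.2 = 2 km
LCL altitude = 200 m + 2000 m = 2200 m

2200 m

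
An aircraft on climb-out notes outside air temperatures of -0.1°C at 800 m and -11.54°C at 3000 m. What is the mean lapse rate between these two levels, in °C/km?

Γ = −ΔT/Δz = (-0.1 − (-11.54)) / (3000 − 800) m
  = 11.44°C / 2.2 km = 5.2°C/km

5.2°C/km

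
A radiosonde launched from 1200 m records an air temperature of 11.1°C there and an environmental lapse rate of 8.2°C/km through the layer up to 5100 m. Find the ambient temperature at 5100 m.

1200 → 5100 m (environmental, 8.2°C/km): ΔT = -8.2 × 3.9 = -31.98°C → T = -20.88°C

-20.88°C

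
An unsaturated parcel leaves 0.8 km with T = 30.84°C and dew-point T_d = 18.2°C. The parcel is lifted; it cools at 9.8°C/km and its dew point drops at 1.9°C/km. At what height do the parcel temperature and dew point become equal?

T and T_d converge at 9.8 − 1.9 = 7.9°C per km
Height above start = (30.84 − 18.2) / 7.9 = 1.6 km
LCL altitude = 800 m + 1600 m = 2400 m

2.4 km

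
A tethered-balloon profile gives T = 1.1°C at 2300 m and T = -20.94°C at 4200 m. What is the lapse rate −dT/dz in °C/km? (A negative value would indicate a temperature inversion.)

11.6°C/km

Γ = −ΔT/Δz = (1.1 − (-20.94)) / (4200 − 2300) m
  = 22.04°C / 1.9 km = 11.6°C/km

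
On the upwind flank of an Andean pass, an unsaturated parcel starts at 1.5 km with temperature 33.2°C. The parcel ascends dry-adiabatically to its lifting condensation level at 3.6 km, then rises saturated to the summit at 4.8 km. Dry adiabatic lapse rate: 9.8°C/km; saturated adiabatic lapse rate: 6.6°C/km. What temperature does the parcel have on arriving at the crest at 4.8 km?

Dry to 3600 m: -9.8 × 2.1 km = -20.58°C, so T = 12.62°C.
Saturated to 4800 m: -6.6 × 1.2 km = -7.92°C, so T = 4.7°C.

4.7°C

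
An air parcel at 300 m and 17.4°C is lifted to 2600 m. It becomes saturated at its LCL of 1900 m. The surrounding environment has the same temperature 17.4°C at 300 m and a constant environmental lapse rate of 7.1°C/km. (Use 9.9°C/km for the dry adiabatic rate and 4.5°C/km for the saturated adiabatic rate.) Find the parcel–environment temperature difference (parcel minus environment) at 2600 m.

Parcel:
  From 300 m to 1900 m (dry): cools by 9.9 × 1.6 = 15.84°C, giving 1.56°C.
  From 1900 m to 2600 m (saturated): cools by 4.5 × 0.7 = 3.15°C, giving -1.59°C.
Environment:
  From 300 m to 2600 m (environment): cools by 7.1 × 2.3 = 16.33°C, giving 1.07°C.
T_parcel − T_env = -1.59 − 1.07 = -2.66°C

-2.66°C (parcel cooler than environment)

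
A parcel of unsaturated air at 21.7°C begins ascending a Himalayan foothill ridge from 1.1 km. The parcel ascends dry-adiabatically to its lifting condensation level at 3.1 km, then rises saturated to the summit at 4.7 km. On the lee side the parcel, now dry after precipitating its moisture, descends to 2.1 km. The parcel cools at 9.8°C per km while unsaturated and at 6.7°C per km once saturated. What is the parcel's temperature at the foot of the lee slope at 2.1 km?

1100 → 3100 m (dry, 9.8°C/km): ΔT = -9.8 × 2 = -19.6°C → T = 2.1°C
3100 → 4700 m (saturated, 6.7°C/km): ΔT = -6.7 × 1.6 = -10.72°C → T = -8.62°C
4700 → 2100 m (dry descent, 9.8°C/km): ΔT = +9.8 × 2.6 = +25.48°C → T = 16.86°C

16.86°C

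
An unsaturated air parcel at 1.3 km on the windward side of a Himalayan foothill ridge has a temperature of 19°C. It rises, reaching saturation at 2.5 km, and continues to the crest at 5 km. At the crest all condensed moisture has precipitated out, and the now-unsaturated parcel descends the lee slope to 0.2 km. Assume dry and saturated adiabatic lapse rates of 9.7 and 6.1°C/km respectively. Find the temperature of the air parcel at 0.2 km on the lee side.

38.67°C

From 1300 m to 2500 m (dry): cools by 9.7 × 1.2 = 11.64°C, giving 7.36°C.
From 2500 m to 5000 m (saturated): cools by 6.1 × 2.5 = 15.25°C, giving -7.89°C.
From 5000 m to 200 m (dry descent): warms by 9.7 × 4.8 = 46.56°C, giving 38.67°C.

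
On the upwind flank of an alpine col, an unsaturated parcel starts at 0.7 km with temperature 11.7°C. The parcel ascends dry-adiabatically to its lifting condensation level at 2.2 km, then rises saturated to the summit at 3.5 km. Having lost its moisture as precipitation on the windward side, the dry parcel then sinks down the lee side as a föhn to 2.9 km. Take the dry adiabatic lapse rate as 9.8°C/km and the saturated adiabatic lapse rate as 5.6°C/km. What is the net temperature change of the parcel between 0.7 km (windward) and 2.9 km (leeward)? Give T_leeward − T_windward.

700 → 2200 m (dry, 9.8°C/km): ΔT = -9.8 × 1.5 = -14.7°C → T = -3°C
2200 → 3500 m (saturated, 5.6°C/km): ΔT = -5.6 × 1.3 = -7.28°C → T = -10.28°C
3500 → 2900 m (dry descent, 9.8°C/km): ΔT = +9.8 × 0.6 = +5.88°C → T = -4.4°C
Net change vs windward start: -4.4 − 11.7 = -16.1°C

-16.1°C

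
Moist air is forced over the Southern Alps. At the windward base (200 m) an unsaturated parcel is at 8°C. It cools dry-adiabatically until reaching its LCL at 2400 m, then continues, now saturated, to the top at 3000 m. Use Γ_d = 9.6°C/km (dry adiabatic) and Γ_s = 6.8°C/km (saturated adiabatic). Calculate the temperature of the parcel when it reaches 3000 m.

-17.2°C

From 200 m to 2400 m (dry): cools by 9.6 × 2.2 = 21.12°C, giving -13.12°C.
From 2400 m to 3000 m (saturated): cools by 6.8 × 0.6 = 4.08°C, giving -17.2°C.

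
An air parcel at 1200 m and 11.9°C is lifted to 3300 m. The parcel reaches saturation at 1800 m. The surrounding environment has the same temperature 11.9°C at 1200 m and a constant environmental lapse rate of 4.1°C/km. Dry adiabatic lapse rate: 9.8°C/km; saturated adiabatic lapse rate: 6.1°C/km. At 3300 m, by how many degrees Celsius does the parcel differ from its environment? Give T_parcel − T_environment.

-6.42°C (parcel cooler than environment)

Parcel:
  Dry to 1800 m: -9.8 × 0.6 km = -5.88°C, so T = 6.02°C.
  Saturated to 3300 m: -6.1 × 1.5 km = -9.15°C, so T = -3.13°C.
Environment:
  Environment to 3300 m: -4.1 × 2.1 km = -8.61°C, so T = 3.29°C.
T_parcel − T_env = -3.13 − 3.29 = -6.42°C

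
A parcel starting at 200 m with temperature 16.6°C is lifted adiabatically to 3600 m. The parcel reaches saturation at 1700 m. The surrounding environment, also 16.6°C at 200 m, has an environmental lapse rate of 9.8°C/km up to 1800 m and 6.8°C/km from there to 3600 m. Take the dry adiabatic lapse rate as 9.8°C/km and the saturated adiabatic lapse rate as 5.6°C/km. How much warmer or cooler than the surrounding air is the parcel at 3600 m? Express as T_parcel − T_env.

+2.58°C (parcel warmer than environment)

Parcel:
  From 200 m to 1700 m (dry): cools by 9.8 × 1.5 = 14.7°C, giving 1.9°C.
  From 1700 m to 3600 m (saturated): cools by 5.6 × 1.9 = 10.64°C, giving -8.74°C.
Environment:
  From 200 m to 1800 m (environment, lower layer): cools by 9.8 × 1.6 = 15.68°C, giving 0.92°C.
  From 1800 m to 3600 m (environment, upper layer): cools by 6.8 × 1.8 = 12.24°C, giving -11.32°C.
T_parcel − T_env = -8.74 − (-11.32) = +2.58°C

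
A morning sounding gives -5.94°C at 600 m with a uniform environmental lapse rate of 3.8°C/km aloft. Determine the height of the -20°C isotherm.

Height above start = (-5.94 − (-20)) / 3.8 = 3.7 km
Altitude = 600 m + 3700 m = 4300 m

4300 m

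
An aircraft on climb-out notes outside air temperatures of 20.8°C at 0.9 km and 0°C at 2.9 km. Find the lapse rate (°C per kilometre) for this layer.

10.4°C/km

Γ = −ΔT/Δz = (20.8 − 0) / (2900 − 900) m
  = 20.8°C / 2 km = 10.4°C/km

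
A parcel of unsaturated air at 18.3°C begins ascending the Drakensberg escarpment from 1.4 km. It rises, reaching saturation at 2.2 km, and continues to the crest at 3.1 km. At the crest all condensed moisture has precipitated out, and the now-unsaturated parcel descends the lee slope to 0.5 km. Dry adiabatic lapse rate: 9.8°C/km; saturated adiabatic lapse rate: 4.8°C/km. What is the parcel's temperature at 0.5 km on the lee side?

1400–2200 m, dry: Δz = 0.8 km ⇒ ΔT = -7.84°C; T = 10.46°C
2200–3100 m, saturated: Δz = 0.9 km ⇒ ΔT = -4.32°C; T = 6.14°C
3100–500 m, dry descent: Δz = 2.6 km ⇒ ΔT = +25.48°C; T = 31.62°C

31.62°C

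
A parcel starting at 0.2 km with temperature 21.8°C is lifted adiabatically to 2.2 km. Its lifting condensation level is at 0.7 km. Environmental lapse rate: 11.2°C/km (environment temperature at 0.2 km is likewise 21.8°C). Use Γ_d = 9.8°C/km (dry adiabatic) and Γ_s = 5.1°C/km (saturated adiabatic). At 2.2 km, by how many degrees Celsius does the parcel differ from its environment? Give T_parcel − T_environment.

+9.85°C (parcel warmer than environment)

Parcel:
  200–700 m, dry: Δz = 0.5 km ⇒ ΔT = -4.9°C; T = 16.9°C
  700–2200 m, saturated: Δz = 1.5 km ⇒ ΔT = -7.65°C; T = 9.25°C
Environment:
  200–2200 m, environment: Δz = 2 km ⇒ ΔT = -22.4°C; T = -0.6°C
T_parcel − T_env = 9.25 − (-0.6) = +9.85°C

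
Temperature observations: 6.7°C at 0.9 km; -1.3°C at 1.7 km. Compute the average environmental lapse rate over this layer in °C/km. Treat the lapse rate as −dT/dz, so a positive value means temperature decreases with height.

10°C/km

Γ = −ΔT/Δz = (6.7 − (-1.3)) / (1700 − 900) m
  = 8°C / 0.8 km = 10°C/km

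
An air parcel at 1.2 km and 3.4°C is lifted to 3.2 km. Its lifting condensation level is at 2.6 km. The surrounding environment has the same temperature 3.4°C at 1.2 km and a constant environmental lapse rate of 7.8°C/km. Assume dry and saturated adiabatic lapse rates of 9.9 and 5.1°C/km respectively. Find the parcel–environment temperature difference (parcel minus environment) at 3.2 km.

-1.32°C (parcel cooler than environment)

Parcel:
  Dry to 2600 m: -9.9 × 1.4 km = -13.86°C, so T = -10.46°C.
  Saturated to 3200 m: -5.1 × 0.6 km = -3.06°C, so T = -13.52°C.
Environment:
  Environment to 3200 m: -7.8 × 2 km = -15.6°C, so T = -12.2°C.
T_parcel − T_env = -13.52 − (-12.2) = -1.32°C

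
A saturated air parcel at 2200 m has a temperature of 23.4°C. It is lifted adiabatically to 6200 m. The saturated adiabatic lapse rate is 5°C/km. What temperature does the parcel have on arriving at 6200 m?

3.4°C

Saturated adiabatic to 6200 m: -5 × 4 km = -20°C, so T = 3.4°C.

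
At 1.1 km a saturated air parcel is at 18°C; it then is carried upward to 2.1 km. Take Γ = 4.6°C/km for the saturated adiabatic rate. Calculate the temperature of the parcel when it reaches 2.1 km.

13.4°C

1100–2100 m, saturated adiabatic: Δz = 1 km ⇒ ΔT = -4.6°C; T = 13.4°C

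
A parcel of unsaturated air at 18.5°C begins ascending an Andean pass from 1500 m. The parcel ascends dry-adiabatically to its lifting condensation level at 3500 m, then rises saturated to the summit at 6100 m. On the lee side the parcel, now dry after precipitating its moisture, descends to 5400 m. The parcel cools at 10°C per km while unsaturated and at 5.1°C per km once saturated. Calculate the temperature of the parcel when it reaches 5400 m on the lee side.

-7.76°C

Dry to 3500 m: -10 × 2 km = -20°C, so T = -1.5°C.
Saturated to 6100 m: -5.1 × 2.6 km = -13.26°C, so T = -14.76°C.
Dry descent to 5400 m: +10 × 0.7 km = +7°C, so T = -7.76°C.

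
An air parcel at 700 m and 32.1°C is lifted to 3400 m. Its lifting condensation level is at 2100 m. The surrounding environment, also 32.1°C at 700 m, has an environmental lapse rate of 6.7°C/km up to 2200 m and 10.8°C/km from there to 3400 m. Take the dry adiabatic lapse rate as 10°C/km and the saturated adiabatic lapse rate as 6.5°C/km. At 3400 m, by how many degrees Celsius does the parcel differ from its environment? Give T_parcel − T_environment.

+0.56°C (parcel warmer than environment)

Parcel:
  700–2100 m, dry: Δz = 1.4 km ⇒ ΔT = -14°C; T = 18.1°C
  2100–3400 m, saturated: Δz = 1.3 km ⇒ ΔT = -8.45°C; T = 9.65°C
Environment:
  700–2200 m, environment, lower layer: Δz = 1.5 km ⇒ ΔT = -10.05°C; T = 22.05°C
  2200–3400 m, environment, upper layer: Δz = 1.2 km ⇒ ΔT = -12.96°C; T = 9.09°C
T_parcel − T_env = 9.65 − 9.09 = +0.56°C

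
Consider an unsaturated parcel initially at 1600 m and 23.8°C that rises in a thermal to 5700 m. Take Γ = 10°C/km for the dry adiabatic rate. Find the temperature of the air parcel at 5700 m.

1600–5700 m, dry adiabatic: Δz = 4.1 km ⇒ ΔT = -41°C; T = -17.2°C

-17.2°C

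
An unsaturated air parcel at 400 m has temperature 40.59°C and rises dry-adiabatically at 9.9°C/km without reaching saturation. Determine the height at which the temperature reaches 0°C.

Height above start = (40.59 − 0) / 9.9 = 4.1 km
Altitude = 400 m + 4100 m = 4500 m

4500 m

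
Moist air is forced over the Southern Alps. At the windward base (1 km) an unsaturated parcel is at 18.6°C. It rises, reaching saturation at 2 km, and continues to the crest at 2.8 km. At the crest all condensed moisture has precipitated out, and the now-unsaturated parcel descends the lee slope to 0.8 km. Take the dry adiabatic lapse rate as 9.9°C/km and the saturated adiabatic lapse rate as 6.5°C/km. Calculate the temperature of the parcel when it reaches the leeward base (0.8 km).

Dry to 2000 m: -9.9 × 1 km = -9.9°C, so T = 8.7°C.
Saturated to 2800 m: -6.5 × 0.8 km = -5.2°C, so T = 3.5°C.
Dry descent to 800 m: +9.9 × 2 km = +19.8°C, so T = 23.3°C.

23.3°C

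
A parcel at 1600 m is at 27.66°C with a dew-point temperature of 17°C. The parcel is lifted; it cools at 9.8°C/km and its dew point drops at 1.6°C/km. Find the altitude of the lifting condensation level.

2900 m

T and T_d converge at 9.8 − 1.6 = 8.2°C per km
Height above start = (27.66 − 17) / 8.2 = 1.3 km
LCL altitude = 1600 m + 1300 m = 2900 m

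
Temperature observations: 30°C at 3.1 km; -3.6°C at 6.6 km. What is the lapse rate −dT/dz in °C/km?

Γ = −ΔT/Δz = (30 − (-3.6)) / (6600 − 3100) m
  = 33.6°C / 3.5 km = 9.6°C/km

9.6°C/km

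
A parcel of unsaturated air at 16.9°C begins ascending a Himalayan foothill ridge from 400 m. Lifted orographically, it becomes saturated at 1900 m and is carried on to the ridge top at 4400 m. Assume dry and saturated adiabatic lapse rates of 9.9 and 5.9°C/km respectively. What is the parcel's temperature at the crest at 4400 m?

400 → 1900 m (dry, 9.9°C/km): ΔT = -9.9 × 1.5 = -14.85°C → T = 2.05°C
1900 → 4400 m (saturated, 5.9°C/km): ΔT = -5.9 × 2.5 = -14.75°C → T = -12.7°C

-12.7°C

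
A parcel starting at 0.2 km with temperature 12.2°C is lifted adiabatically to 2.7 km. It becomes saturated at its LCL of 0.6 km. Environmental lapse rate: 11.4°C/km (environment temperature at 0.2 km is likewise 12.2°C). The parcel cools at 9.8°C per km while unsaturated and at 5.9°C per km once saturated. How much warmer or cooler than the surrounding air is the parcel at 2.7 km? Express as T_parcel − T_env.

+12.19°C (parcel warmer than environment)

Parcel:
  200 → 600 m (dry, 9.8°C/km): ΔT = -9.8 × 0.4 = -3.92°C → T = 8.28°C
  600 → 2700 m (saturated, 5.9°C/km): ΔT = -5.9 × 2.1 = -12.39°C → T = -4.11°C
Environment:
  200 → 2700 m (environment, 11.4°C/km): ΔT = -11.4 × 2.5 = -28.5°C → T = -16.3°C
T_parcel − T_env = -4.11 − (-16.3) = +12.19°C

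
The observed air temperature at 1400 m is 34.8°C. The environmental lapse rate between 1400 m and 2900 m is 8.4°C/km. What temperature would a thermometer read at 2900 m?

1400–2900 m, environmental: Δz = 1.5 km ⇒ ΔT = -12.6°C; T = 22.2°C

22.2°C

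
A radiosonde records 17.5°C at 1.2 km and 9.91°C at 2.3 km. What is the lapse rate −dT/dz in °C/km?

6.9°C/km

Γ = −ΔT/Δz = (17.5 − 9.91) / (2300 − 1200) m
  = 7.59°C / 1.1 km = 6.9°C/km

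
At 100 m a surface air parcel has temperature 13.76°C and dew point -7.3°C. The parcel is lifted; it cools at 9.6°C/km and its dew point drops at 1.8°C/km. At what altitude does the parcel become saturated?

2800 m

T and T_d converge at 9.6 − 1.8 = 7.8°C per km
Height above start = (13.76 − (-7.3)) / 7.8 = 2.7 km
LCL altitude = 100 m + 2700 m = 2800 m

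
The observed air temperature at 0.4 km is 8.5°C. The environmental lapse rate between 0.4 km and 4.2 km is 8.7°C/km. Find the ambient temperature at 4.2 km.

-24.56°C

Environmental to 4200 m: -8.7 × 3.8 km = -33.06°C, so T = -24.56°C.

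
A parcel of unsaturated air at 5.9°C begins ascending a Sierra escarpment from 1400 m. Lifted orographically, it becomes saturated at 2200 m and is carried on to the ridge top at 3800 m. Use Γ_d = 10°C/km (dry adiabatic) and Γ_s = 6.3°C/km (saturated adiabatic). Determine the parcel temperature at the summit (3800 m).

From 1400 m to 2200 m (dry): cools by 10 × 0.8 = 8°C, giving -2.1°C.
From 2200 m to 3800 m (saturated): cools by 6.3 × 1.6 = 10.08°C, giving -12.18°C.

-12.18°C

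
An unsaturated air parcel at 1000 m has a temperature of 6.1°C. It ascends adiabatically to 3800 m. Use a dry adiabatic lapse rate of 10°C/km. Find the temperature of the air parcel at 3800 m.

-21.9°C

1000 → 3800 m (dry adiabatic, 10°C/km): ΔT = -10 × 2.8 = -28°C → T = -21.9°C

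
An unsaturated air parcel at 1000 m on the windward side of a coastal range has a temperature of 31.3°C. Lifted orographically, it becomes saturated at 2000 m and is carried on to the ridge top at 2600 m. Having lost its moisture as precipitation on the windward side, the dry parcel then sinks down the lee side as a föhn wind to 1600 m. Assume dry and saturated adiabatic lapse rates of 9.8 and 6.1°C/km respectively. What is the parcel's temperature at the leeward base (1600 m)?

Dry to 2000 m: -9.8 × 1 km = -9.8°C, so T = 21.5°C.
Saturated to 2600 m: -6.1 × 0.6 km = -3.66°C, so T = 17.84°C.
Dry descent to 1600 m: +9.8 × 1 km = +9.8°C, so T = 27.64°C.

27.64°C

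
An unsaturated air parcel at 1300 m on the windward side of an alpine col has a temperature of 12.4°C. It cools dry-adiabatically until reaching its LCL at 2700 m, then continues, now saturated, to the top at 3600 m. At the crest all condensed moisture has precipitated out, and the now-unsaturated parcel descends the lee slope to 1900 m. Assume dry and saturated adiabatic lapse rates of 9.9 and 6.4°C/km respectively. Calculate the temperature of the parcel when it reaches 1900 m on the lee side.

9.61°C

1300–2700 m, dry: Δz = 1.4 km ⇒ ΔT = -13.86°C; T = -1.46°C
2700–3600 m, saturated: Δz = 0.9 km ⇒ ΔT = -5.76°C; T = -7.22°C
3600–1900 m, dry descent: Δz = 1.7 km ⇒ ΔT = +16.83°C; T = 9.61°C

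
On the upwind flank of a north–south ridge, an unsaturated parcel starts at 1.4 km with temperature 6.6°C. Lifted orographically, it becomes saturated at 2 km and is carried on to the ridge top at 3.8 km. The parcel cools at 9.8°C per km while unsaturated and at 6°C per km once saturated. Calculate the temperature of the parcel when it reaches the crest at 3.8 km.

1400 → 2000 m (dry, 9.8°C/km): ΔT = -9.8 × 0.6 = -5.88°C → T = 0.72°C
2000 → 3800 m (saturated, 6°C/km): ΔT = -6 × 1.8 = -10.8°C → T = -10.08°C

-10.08°C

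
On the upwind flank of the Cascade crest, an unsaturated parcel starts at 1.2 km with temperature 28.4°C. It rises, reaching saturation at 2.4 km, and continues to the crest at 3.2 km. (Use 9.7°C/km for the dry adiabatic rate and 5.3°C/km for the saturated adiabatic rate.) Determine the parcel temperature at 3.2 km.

From 1200 m to 2400 m (dry): cools by 9.7 × 1.2 = 11.64°C, giving 16.76°C.
From 2400 m to 3200 m (saturated): cools by 5.3 × 0.8 = 4.24°C, giving 12.52°C.

12.52°C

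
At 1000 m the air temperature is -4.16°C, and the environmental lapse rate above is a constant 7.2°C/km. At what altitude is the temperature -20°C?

3200 m

Height above start = (-4.16 − (-20)) / 7.2 = 2.2 km
Altitude = 1000 m + 2200 m = 3200 m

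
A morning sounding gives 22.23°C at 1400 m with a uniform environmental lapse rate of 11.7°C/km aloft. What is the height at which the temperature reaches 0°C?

3300 m

Height above start = (22.23 − 0) / 11.7 = 1.9 km
Altitude = 1400 m + 1900 m = 3300 m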